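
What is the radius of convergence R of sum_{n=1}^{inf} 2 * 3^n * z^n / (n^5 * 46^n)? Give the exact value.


Step 1: General term a_n = 2 * 3^n / (n^5 * 46^n)
Step 2: By the root test, |a_n|^(1/n) = 2^(1/n) * 3 / (n^(5/n) * 46) -> 3/46 as n -> infinity (since 2^(1/n) -> 1 and n^(5/n) -> 1)
Step 3: R = 1/lim|a_n|^(1/n) = 46/3

46/3


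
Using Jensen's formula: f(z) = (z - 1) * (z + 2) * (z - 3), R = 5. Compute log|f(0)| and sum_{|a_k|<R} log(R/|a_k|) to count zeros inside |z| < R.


Jensen's formula: (1/2pi)*integral log|f(Re^it)|dt = log|f(0)| + sum_{|a_k|<R} log(R/|a_k|)
Step 1: f(0) = (-1) * 2 * (-3) = 6
Step 2: log|f(0)| = log|1| + log|-2| + log|3| = 1.7918
Step 3: Zeros inside |z| < 5: 1, -2, 3
Step 4: Jensen sum = log(5/1) + log(5/2) + log(5/3) = 3.0366
Step 5: n(R) = number of terms in the Jensen sum = count of zeros inside |z| < 5 = 3

3


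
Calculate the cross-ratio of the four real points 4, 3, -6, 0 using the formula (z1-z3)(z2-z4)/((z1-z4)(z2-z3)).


Step 1: (z1-z3)(z2-z4) = 10 * 3 = 30
Step 2: (z1-z4)(z2-z3) = 4 * 9 = 36
Step 3: Cross-ratio = 30/36 = 5/6

5/6


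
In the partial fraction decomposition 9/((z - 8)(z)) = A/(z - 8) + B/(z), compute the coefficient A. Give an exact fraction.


Step 1: Multiply both sides by (z - 8) and set z = 8
Step 2: A = 9 / (8 - 0)
Step 3: A = 9 / 8
Step 4: A = 9/8

9/8


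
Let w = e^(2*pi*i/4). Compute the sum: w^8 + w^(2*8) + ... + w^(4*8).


Step 1: The sum sum_{j=1}^{n} w^(k*j) equals n if n | k, else 0.
Step 2: Here n = 4, k = 8
Step 3: Does n divide k? 4 | 8 -> True
Step 4: Sum = 4

4


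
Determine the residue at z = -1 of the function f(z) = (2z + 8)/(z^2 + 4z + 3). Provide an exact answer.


Step 1: Q(z) = z^2 + 4z + 3 = (z + 1)(z + 3)
Step 2: Q'(z) = 2z + 4
Step 3: Q'(-1) = 2, P(-1) = 6
Step 4: Res = P(-1)/Q'(-1) = 6/2 = 3

3


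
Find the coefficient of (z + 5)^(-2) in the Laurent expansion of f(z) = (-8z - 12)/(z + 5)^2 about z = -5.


Step 1: Write the numerator in powers of (z + 5): -8z - 12 = -8(z + 5) + (-8*(-5) - 12) = -8(z + 5) + 28
Step 2: Divide by (z + 5)^2: f(z) = 28(z + 5)^(-2) - 8(z + 5)^(-1)
Step 3: This finite sum is the Laurent series of f about z = -5.
Step 4: Coefficient of (z + 5)^(-2) = -8*(-5) - 12 = 28

28


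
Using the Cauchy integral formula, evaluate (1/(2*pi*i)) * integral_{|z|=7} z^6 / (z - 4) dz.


Step 1: f(z) = z^6, a = 4 is inside |z| = 7
Step 2: By Cauchy integral formula: (1/(2pi*i)) * integral = f(a)
Step 3: f(4) = 4^6 = 4096

4096


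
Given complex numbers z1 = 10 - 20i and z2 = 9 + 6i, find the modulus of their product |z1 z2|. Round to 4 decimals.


Step 1: |z1| = sqrt(10^2 + (-20)^2) = sqrt(500)
Step 2: |z2| = sqrt(9^2 + 6^2) = sqrt(117)
Step 3: |z1*z2| = |z1|*|z2| = sqrt(500) * sqrt(117) = sqrt(500 * 117) = sqrt(58500)
Step 4: = 241.8677

241.8677


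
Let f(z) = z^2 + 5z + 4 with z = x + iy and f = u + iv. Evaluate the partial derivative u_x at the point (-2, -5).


Step 1: f(z) = (x+iy)^2 + 5(x+iy) + 4
Step 2: u = (x^2 - y^2) + 5x + 4
Step 3: u_x = 2x + 5
Step 4: At (-2, -5): u_x = -4 + 5 = 1

1


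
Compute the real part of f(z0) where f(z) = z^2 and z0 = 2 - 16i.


Step 1: z0 = 2 - 16i
Step 2: z0^2 = 2^2 - (-16)^2 - 64i
Step 3: real part = 4 - 256 = -252

-252


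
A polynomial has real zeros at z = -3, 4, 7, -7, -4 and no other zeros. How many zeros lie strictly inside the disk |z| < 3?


Step 1: Check each root:
  z = -3: |-3| = 3 >= 3
  z = 4: |4| = 4 >= 3
  z = 7: |7| = 7 >= 3
  z = -7: |-7| = 7 >= 3
  z = -4: |-4| = 4 >= 3
Step 2: Count = 0

0


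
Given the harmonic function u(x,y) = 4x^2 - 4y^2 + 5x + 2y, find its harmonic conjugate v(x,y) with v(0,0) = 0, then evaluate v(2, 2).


Step 1: v_x = -u_y = 8y - 2
Step 2: v_y = u_x = 8x + 5
Step 3: v = 8xy - 2x + 5y + C
Step 4: v(0,0) = 0 => C = 0
Step 5: v(2, 2) = 38

38


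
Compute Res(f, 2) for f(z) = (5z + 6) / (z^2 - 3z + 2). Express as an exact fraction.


Step 1: Q(z) = z^2 - 3z + 2 = (z - 2)(z - 1)
Step 2: Q'(z) = 2z - 3
Step 3: Q'(2) = 1, P(2) = 16
Step 4: Res = P(2)/Q'(2) = 16/1 = 16

16


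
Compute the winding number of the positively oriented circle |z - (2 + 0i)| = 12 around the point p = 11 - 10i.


Step 1: Center c = (2, 0), radius = 12
Step 2: |p - c|^2 = 9^2 + (-10)^2 = 181
Step 3: r^2 = 144
Step 4: |p-c| > r so winding number = 0

0


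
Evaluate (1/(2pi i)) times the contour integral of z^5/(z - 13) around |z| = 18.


Step 1: f(z) = z^5, a = 13 is inside |z| = 18
Step 2: By Cauchy integral formula: (1/(2pi*i)) * integral = f(a)
Step 3: f(13) = 13^5 = 371293

371293


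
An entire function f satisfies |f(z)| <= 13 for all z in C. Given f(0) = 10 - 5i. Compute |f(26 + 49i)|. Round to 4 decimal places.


Step 1: By Liouville's theorem, a bounded entire function is constant.
Step 2: f(z) = f(0) = 10 - 5i for all z.
Step 3: |f(w)| = |10 - 5i| = sqrt(100 + 25)
Step 4: = 11.1803

11.1803


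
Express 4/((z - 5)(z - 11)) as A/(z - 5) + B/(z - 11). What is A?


Step 1: Multiply both sides by (z - 5) and set z = 5
Step 2: A = 4 / (5 - 11)
Step 3: A = 4 / (-6)
Step 4: A = -2/3

-2/3


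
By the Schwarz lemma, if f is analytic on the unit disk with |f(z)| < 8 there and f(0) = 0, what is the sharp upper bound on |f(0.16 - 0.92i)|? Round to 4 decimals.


Step 1: g = f/8 maps D -> D with g(0) = 0, so by the Schwarz lemma |g(z)| <= |z|, i.e. |f(z)| <= 8|z|; this is sharp (f(z) = 8z).
Step 2: |z0|^2 = 0.16^2 + (-0.92)^2 = 0.872
Step 3: |z0| = sqrt(0.872) = 0.933809
Step 4: Best bound = 8 * |z0| = 8 * 0.933809 = 7.4705

7.4705


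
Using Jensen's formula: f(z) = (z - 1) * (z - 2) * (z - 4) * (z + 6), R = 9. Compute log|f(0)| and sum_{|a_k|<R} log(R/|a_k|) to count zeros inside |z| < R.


Jensen's formula: (1/2pi)*integral log|f(Re^it)|dt = log|f(0)| + sum_{|a_k|<R} log(R/|a_k|)
Step 1: f(0) = (-1) * (-2) * (-4) * 6 = -48
Step 2: log|f(0)| = log|1| + log|2| + log|4| + log|-6| = 3.8712
Step 3: Zeros inside |z| < 9: 1, 2, 4, -6
Step 4: Jensen sum = log(9/1) + log(9/2) + log(9/4) + log(9/6) = 4.9177
Step 5: n(R) = number of terms in the Jensen sum = count of zeros inside |z| < 9 = 4

4


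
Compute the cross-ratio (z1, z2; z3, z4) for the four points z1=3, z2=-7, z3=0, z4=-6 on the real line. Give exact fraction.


Step 1: (z1-z3)(z2-z4) = 3 * (-1) = -3
Step 2: (z1-z4)(z2-z3) = 9 * (-7) = -63
Step 3: Cross-ratio = 3/63 = 1/21

1/21


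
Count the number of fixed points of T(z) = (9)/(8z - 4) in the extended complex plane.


Step 1: Fixed points satisfy T(z) = z
Step 2: 8z^2 - 4z - 9 = 0
Step 3: Discriminant = (-4)^2 - 4*8*(-9) = 304
Step 4: Number of fixed points = 2

2


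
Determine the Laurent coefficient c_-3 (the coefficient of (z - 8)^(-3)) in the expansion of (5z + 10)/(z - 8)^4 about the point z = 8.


Step 1: Write the numerator in powers of (z - 8): 5z + 10 = 5(z - 8) + (5*8 + 10) = 5(z - 8) + 50
Step 2: Divide by (z - 8)^4: f(z) = 50(z - 8)^(-4) + 5(z - 8)^(-3)
Step 3: This finite sum is the Laurent series of f about z = 8.
Step 4: Coefficient of (z - 8)^(-3) = coefficient of (z - 8) in the re-centred numerator = 5

5


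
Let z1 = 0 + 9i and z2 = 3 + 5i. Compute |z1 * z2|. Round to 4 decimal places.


Step 1: |z1| = sqrt(0^2 + 9^2) = sqrt(81)
Step 2: |z2| = sqrt(3^2 + 5^2) = sqrt(34)
Step 3: |z1*z2| = |z1|*|z2| = sqrt(81) * sqrt(34) = sqrt(81 * 34) = sqrt(2754)
Step 4: = 52.4786

52.4786


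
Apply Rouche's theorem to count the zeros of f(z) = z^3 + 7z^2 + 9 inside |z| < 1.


Step 1: On |z| = 1 the three terms have sizes |z^3| = 1^3 = 1, |7z^2| = 7*1^2 = 7, |9| = 9
Step 2: The dominant term is g(z) = 9; let h(z) = z^3 + 7z^2 so f = g + h
Step 3: On |z| = 1: |g| = 9 and |h| <= 1 + 7 = 8
Step 4: Since 9 > 8, |h| < |g| on |z| = 1, so by Rouche f has the same number of zeros as g inside |z| < 1
Step 5: g(z) = 9 is a nonzero constant with no zeros inside |z| < 1. Answer = 0

0


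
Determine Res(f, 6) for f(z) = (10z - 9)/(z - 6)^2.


Step 1: Pole of order 2 at z = 6
Step 2: Res = lim d/dz [(z - 6)^2 * f(z)] as z -> 6
Step 3: (z - 6)^2 * f(z) = 10z - 9
Step 4: d/dz[10z - 9] = 10

10


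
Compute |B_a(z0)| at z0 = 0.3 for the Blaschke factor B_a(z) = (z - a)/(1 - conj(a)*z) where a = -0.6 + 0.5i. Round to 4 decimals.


Step 1: Numerator z0 - a = 0.3 - (-0.6 + 0.5i) = 0.9 - 0.5i
Step 2: Denominator 1 - conj(a)*z0 = 1 - (-0.6 - 0.5i)*0.3 = 1.18 + 0.15i
Step 3: |z0 - a|^2 = 0.9^2 + (-0.5)^2 = 1.06; |1 - conj(a)*z0|^2 = 1.18^2 + 0.15^2 = 1.4149
Step 4: |B_a(0.3)| = sqrt(1.06 / 1.4149) = sqrt(0.74917)
Step 5: = 0.8655

0.8655


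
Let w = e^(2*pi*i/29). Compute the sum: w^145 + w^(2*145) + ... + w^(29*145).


Step 1: The sum sum_{j=1}^{n} w^(k*j) equals n if n | k, else 0.
Step 2: Here n = 29, k = 145
Step 3: Does n divide k? 29 | 145 -> True
Step 4: Sum = 29

29


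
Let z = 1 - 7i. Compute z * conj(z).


Step 1: conj(z) = 1 + 7i
Step 2: z * conj(z) = 1^2 + (-7)^2
Step 3: = 1 + 49 = 50

50


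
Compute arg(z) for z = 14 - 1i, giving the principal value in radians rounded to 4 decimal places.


Step 1: z = 14 - 1i
Step 2: arg(z) = atan2(-1, 14)
Step 3: arg(z) = -0.0713

-0.0713


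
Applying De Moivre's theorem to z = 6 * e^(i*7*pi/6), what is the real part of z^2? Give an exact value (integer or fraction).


Step 1: By De Moivre's theorem, z^2 = 6^2 * e^(i*2*7*pi/6) = 36 * (cos(7*pi/3) + i*sin(7*pi/3))
Step 2: |z|^2 = 6^2 = 36
Step 3: Reduce the angle mod 2*pi: 7*pi/3 - 2*pi = pi/3
Step 4: cos(pi/3) = 1/2
Step 5: Re(z^2) = 36 * 1/2 = 18

18


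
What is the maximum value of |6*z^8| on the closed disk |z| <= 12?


Step 1: On |z| = 12, |f(z)| = 6 * |z|^8 = 6 * 12^8
Step 2: By maximum modulus principle, maximum is on boundary.
Step 3: Maximum = 6 * 429981696 = 2579890176

2579890176


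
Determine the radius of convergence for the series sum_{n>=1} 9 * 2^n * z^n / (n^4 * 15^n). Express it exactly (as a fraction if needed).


Step 1: General term a_n = 9 * 2^n / (n^4 * 15^n)
Step 2: By the root test, |a_n|^(1/n) = 9^(1/n) * 2 / (n^(4/n) * 15) -> 2/15 as n -> infinity (since 9^(1/n) -> 1 and n^(4/n) -> 1)
Step 3: R = 1/lim|a_n|^(1/n) = 15/2

15/2


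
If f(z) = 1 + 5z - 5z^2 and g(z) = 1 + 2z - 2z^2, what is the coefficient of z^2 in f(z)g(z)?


Step 1: z^2 term in f*g comes from: (1)*(-2z^2) + (5z)*(2z) + (-5z^2)*(1)
Step 2: = -2 + 10 - 5
Step 3: = 3

3


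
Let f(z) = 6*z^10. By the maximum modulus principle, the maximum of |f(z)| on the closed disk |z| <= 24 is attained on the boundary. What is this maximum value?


Step 1: On |z| = 24, |f(z)| = 6 * |z|^10 = 6 * 24^10
Step 2: By maximum modulus principle, maximum is on boundary.
Step 3: Maximum = 6 * 63403380965376 = 380420285792256

380420285792256


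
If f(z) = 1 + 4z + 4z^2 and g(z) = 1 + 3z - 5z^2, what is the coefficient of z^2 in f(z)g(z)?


Step 1: z^2 term in f*g comes from: (1)*(-5z^2) + (4z)*(3z) + (4z^2)*(1)
Step 2: = -5 + 12 + 4
Step 3: = 11

11


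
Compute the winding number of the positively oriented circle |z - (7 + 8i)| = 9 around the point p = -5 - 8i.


Step 1: Center c = (7, 8), radius = 9
Step 2: |p - c|^2 = (-12)^2 + (-16)^2 = 400
Step 3: r^2 = 81
Step 4: |p-c| > r so winding number = 0

0


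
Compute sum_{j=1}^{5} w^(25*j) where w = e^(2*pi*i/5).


Step 1: The sum sum_{j=1}^{n} w^(k*j) equals n if n | k, else 0.
Step 2: Here n = 5, k = 25
Step 3: Does n divide k? 5 | 25 -> True
Step 4: Sum = 5

5


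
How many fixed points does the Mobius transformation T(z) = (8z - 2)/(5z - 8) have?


Step 1: Fixed points satisfy T(z) = z
Step 2: 5z^2 - 16z + 2 = 0
Step 3: Discriminant = (-16)^2 - 4*5*2 = 216
Step 4: Number of fixed points = 2

2


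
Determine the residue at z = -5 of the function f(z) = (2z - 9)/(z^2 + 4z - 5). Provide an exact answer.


Step 1: Q(z) = z^2 + 4z - 5 = (z + 5)(z - 1)
Step 2: Q'(z) = 2z + 4
Step 3: Q'(-5) = -6, P(-5) = -19
Step 4: Res = P(-5)/Q'(-5) = -19/(-6) = 19/6

19/6


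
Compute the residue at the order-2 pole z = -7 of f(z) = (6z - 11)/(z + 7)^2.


Step 1: Pole of order 2 at z = -7
Step 2: Res = lim d/dz [(z + 7)^2 * f(z)] as z -> -7
Step 3: (z + 7)^2 * f(z) = 6z - 11
Step 4: d/dz[6z - 11] = 6

6


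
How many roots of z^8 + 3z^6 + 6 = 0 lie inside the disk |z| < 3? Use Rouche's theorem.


Step 1: On |z| = 3 the three terms have sizes |z^8| = 3^8 = 6561, |3z^6| = 3*3^6 = 2187, |6| = 6
Step 2: The dominant term is g(z) = z^8; let h(z) = 3z^6 + 6 so f = g + h
Step 3: On |z| = 3: |g| = 6561 and |h| <= 2187 + 6 = 2193
Step 4: Since 6561 > 2193, |h| < |g| on |z| = 3, so by Rouche f has the same number of zeros as g inside |z| < 3
Step 5: g(z) = z^8 has 8 zeros (all at the origin) inside |z| < 3. Answer = 8

8


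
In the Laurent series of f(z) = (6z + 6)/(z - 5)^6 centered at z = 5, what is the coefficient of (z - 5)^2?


Step 1: Write the numerator in powers of (z - 5): 6z + 6 = 6(z - 5) + (6*5 + 6) = 6(z - 5) + 36
Step 2: Divide by (z - 5)^6: f(z) = 36(z - 5)^(-6) + 6(z - 5)^(-5)
Step 3: This finite sum is the Laurent series of f about z = 5.
Step 4: Only the powers -6 and -5 appear, so the coefficient of (z - 5)^2 = 0

0


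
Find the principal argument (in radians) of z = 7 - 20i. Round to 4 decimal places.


Step 1: z = 7 - 20i
Step 2: arg(z) = atan2(-20, 7)
Step 3: arg(z) = -1.2341

-1.2341


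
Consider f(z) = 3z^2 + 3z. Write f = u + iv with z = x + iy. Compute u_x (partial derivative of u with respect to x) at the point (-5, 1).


Step 1: f(z) = 3(x+iy)^2 + 3(x+iy) + 0
Step 2: u = 3(x^2 - y^2) + 3x + 0
Step 3: u_x = 6x + 3
Step 4: At (-5, 1): u_x = -30 + 3 = -27

-27


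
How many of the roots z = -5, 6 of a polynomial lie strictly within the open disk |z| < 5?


Step 1: Check each root:
  z = -5: |-5| = 5 >= 5
  z = 6: |6| = 6 >= 5
Step 2: Count = 0

0


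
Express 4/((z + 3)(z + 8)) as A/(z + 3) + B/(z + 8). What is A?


Step 1: Multiply both sides by (z + 3) and set z = -3
Step 2: A = 4 / (-3 + 8)
Step 3: A = 4 / 5
Step 4: A = 4/5

4/5


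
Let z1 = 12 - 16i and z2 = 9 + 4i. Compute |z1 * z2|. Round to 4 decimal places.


Step 1: |z1| = sqrt(12^2 + (-16)^2) = sqrt(400)
Step 2: |z2| = sqrt(9^2 + 4^2) = sqrt(97)
Step 3: |z1*z2| = |z1|*|z2| = sqrt(400) * sqrt(97) = sqrt(400 * 97) = sqrt(38800)
Step 4: = 196.9772

196.9772


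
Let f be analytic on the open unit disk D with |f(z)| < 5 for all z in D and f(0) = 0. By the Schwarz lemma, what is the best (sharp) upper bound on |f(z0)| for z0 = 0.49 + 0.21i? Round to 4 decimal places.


Step 1: g = f/5 maps D -> D with g(0) = 0, so by the Schwarz lemma |g(z)| <= |z|, i.e. |f(z)| <= 5|z|; this is sharp (f(z) = 5z).
Step 2: |z0|^2 = 0.49^2 + 0.21^2 = 0.2842
Step 3: |z0| = sqrt(0.2842) = 0.533104
Step 4: Best bound = 5 * |z0| = 5 * 0.533104 = 2.6655

2.6655


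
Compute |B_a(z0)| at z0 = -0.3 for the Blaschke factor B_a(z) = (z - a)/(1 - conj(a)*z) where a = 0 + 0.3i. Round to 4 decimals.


Step 1: Numerator z0 - a = -0.3 - (0 + 0.3i) = -0.3 - 0.3i
Step 2: Denominator 1 - conj(a)*z0 = 1 - (0 - 0.3i)*(-0.3) = 1 - 0.09i
Step 3: |z0 - a|^2 = (-0.3)^2 + (-0.3)^2 = 0.18; |1 - conj(a)*z0|^2 = 1^2 + (-0.09)^2 = 1.0081
Step 4: |B_a(-0.3)| = sqrt(0.18 / 1.0081) = sqrt(0.178554)
Step 5: = 0.4226

0.4226


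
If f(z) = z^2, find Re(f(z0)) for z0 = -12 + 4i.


Step 1: z0 = -12 + 4i
Step 2: z0^2 = (-12)^2 - 4^2 - 96i
Step 3: real part = 144 - 16 = 128

128


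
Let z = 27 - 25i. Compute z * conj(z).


Step 1: conj(z) = 27 + 25i
Step 2: z * conj(z) = 27^2 + (-25)^2
Step 3: = 729 + 625 = 1354

1354


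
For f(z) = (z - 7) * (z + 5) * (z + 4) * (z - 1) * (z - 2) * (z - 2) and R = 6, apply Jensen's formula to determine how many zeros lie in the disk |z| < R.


Jensen's formula: (1/2pi)*integral log|f(Re^it)|dt = log|f(0)| + sum_{|a_k|<R} log(R/|a_k|)
Step 1: f(0) = (-7) * 5 * 4 * (-1) * (-2) * (-2) = 560
Step 2: log|f(0)| = log|7| + log|-5| + log|-4| + log|1| + log|2| + log|2| = 6.3279
Step 3: Zeros inside |z| < 6: -5, -4, 1, 2, 2
Step 4: Jensen sum = log(6/5) + log(6/4) + log(6/1) + log(6/2) + log(6/2) = 4.5768
Step 5: n(R) = number of terms in the Jensen sum = count of zeros inside |z| < 6 = 5

5


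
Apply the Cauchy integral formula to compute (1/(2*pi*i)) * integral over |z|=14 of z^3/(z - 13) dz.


Step 1: f(z) = z^3, a = 13 is inside |z| = 14
Step 2: By Cauchy integral formula: (1/(2pi*i)) * integral = f(a)
Step 3: f(13) = 13^3 = 2197

2197


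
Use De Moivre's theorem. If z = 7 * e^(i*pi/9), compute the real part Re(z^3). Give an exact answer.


Step 1: By De Moivre's theorem, z^3 = 7^3 * e^(i*3*pi/9) = 343 * (cos(pi/3) + i*sin(pi/3))
Step 2: |z|^3 = 7^3 = 343
Step 3: The angle pi/3 already lies in [0, 2*pi)
Step 4: cos(pi/3) = 1/2
Step 5: Re(z^3) = 343 * 1/2 = 343/2

343/2


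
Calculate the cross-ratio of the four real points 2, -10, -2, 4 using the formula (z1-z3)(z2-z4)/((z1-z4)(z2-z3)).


Step 1: (z1-z3)(z2-z4) = 4 * (-14) = -56
Step 2: (z1-z4)(z2-z3) = (-2) * (-8) = 16
Step 3: Cross-ratio = -56/16 = -7/2

-7/2


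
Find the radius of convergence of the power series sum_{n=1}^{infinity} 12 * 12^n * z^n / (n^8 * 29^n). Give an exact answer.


Step 1: General term a_n = 12 * 12^n / (n^8 * 29^n)
Step 2: By the root test, |a_n|^(1/n) = 12^(1/n) * 12 / (n^(8/n) * 29) -> 12/29 as n -> infinity (since 12^(1/n) -> 1 and n^(8/n) -> 1)
Step 3: R = 1/lim|a_n|^(1/n) = 29/12

29/12


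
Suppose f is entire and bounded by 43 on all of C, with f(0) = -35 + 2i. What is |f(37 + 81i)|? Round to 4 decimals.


Step 1: By Liouville's theorem, a bounded entire function is constant.
Step 2: f(z) = f(0) = -35 + 2i for all z.
Step 3: |f(w)| = |-35 + 2i| = sqrt(1225 + 4)
Step 4: = 35.0571

35.0571


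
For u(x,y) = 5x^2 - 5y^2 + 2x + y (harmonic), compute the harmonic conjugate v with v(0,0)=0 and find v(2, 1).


Step 1: v_x = -u_y = 10y - 1
Step 2: v_y = u_x = 10x + 2
Step 3: v = 10xy - x + 2y + C
Step 4: v(0,0) = 0 => C = 0
Step 5: v(2, 1) = 20

20


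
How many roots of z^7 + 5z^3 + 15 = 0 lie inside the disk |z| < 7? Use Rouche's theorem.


Step 1: On |z| = 7 the three terms have sizes |z^7| = 7^7 = 823543, |5z^3| = 5*7^3 = 1715, |15| = 15
Step 2: The dominant term is g(z) = z^7; let h(z) = 5z^3 + 15 so f = g + h
Step 3: On |z| = 7: |g| = 823543 and |h| <= 1715 + 15 = 1730
Step 4: Since 823543 > 1730, |h| < |g| on |z| = 7, so by Rouche f has the same number of zeros as g inside |z| < 7
Step 5: g(z) = z^7 has 7 zeros (all at the origin) inside |z| < 7. Answer = 7

7


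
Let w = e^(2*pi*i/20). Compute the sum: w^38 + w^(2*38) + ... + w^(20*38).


Step 1: The sum sum_{j=1}^{n} w^(k*j) equals n if n | k, else 0.
Step 2: Here n = 20, k = 38
Step 3: Does n divide k? 20 | 38 -> False
Step 4: Sum = 0

0


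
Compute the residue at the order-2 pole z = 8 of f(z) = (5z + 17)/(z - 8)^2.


Step 1: Pole of order 2 at z = 8
Step 2: Res = lim d/dz [(z - 8)^2 * f(z)] as z -> 8
Step 3: (z - 8)^2 * f(z) = 5z + 17
Step 4: d/dz[5z + 17] = 5

5


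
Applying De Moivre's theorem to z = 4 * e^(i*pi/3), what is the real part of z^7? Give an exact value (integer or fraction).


Step 1: By De Moivre's theorem, z^7 = 4^7 * e^(i*7*pi/3) = 16384 * (cos(7*pi/3) + i*sin(7*pi/3))
Step 2: |z|^7 = 4^7 = 16384
Step 3: Reduce the angle mod 2*pi: 7*pi/3 - 2*pi = pi/3
Step 4: cos(pi/3) = 1/2
Step 5: Re(z^7) = 16384 * 1/2 = 8192

8192


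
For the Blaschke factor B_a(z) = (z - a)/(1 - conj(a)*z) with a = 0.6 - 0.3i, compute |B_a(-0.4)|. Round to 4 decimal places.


Step 1: Numerator z0 - a = -0.4 - (0.6 - 0.3i) = -1 + 0.3i
Step 2: Denominator 1 - conj(a)*z0 = 1 - (0.6 + 0.3i)*(-0.4) = 1.24 + 0.12i
Step 3: |z0 - a|^2 = (-1)^2 + 0.3^2 = 1.09; |1 - conj(a)*z0|^2 = 1.24^2 + 0.12^2 = 1.552
Step 4: |B_a(-0.4)| = sqrt(1.09 / 1.552) = sqrt(0.70232)
Step 5: = 0.838

0.838


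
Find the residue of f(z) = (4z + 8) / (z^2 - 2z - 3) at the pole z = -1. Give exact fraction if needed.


Step 1: Q(z) = z^2 - 2z - 3 = (z + 1)(z - 3)
Step 2: Q'(z) = 2z - 2
Step 3: Q'(-1) = -4, P(-1) = 4
Step 4: Res = P(-1)/Q'(-1) = 4/(-4) = -1

-1


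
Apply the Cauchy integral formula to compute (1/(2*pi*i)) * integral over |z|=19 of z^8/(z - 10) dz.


Step 1: f(z) = z^8, a = 10 is inside |z| = 19
Step 2: By Cauchy integral formula: (1/(2pi*i)) * integral = f(a)
Step 3: f(10) = 10^8 = 100000000

100000000


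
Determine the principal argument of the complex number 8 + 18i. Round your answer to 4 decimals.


Step 1: z = 8 + 18i
Step 2: arg(z) = atan2(18, 8)
Step 3: arg(z) = 1.1526

1.1526


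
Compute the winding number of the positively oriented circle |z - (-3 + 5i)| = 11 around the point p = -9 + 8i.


Step 1: Center c = (-3, 5), radius = 11
Step 2: |p - c|^2 = (-6)^2 + 3^2 = 45
Step 3: r^2 = 121
Step 4: |p-c| < r so winding number = 1

1


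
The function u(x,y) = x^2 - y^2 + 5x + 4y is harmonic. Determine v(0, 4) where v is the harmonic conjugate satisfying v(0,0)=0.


Step 1: v_x = -u_y = 2y - 4
Step 2: v_y = u_x = 2x + 5
Step 3: v = 2xy - 4x + 5y + C
Step 4: v(0,0) = 0 => C = 0
Step 5: v(0, 4) = 20

20


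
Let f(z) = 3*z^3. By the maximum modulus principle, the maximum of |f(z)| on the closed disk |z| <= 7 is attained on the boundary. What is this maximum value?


Step 1: On |z| = 7, |f(z)| = 3 * |z|^3 = 3 * 7^3
Step 2: By maximum modulus principle, maximum is on boundary.
Step 3: Maximum = 3 * 343 = 1029

1029


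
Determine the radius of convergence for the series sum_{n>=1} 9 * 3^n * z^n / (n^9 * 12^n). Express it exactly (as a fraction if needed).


Step 1: General term a_n = 9 * 3^n / (n^9 * 12^n)
Step 2: By the root test, |a_n|^(1/n) = 9^(1/n) * 3 / (n^(9/n) * 12) -> 3/12 as n -> infinity (since 9^(1/n) -> 1 and n^(9/n) -> 1)
Step 3: R = 1/lim|a_n|^(1/n) = 12/3 = 4

4


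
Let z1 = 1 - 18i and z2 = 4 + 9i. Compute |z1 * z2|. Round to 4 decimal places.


Step 1: |z1| = sqrt(1^2 + (-18)^2) = sqrt(325)
Step 2: |z2| = sqrt(4^2 + 9^2) = sqrt(97)
Step 3: |z1*z2| = |z1|*|z2| = sqrt(325) * sqrt(97) = sqrt(325 * 97) = sqrt(31525)
Step 4: = 177.5528

177.5528


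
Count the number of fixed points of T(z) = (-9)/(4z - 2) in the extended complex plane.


Step 1: Fixed points satisfy T(z) = z
Step 2: 4z^2 - 2z + 9 = 0
Step 3: Discriminant = (-2)^2 - 4*4*9 = -140
Step 4: Number of fixed points = 2

2


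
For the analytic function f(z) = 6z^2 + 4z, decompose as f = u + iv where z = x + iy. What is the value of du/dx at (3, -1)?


Step 1: f(z) = 6(x+iy)^2 + 4(x+iy) + 0
Step 2: u = 6(x^2 - y^2) + 4x + 0
Step 3: u_x = 12x + 4
Step 4: At (3, -1): u_x = 36 + 4 = 40

40


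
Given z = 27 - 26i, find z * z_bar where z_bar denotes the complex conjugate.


Step 1: conj(z) = 27 + 26i
Step 2: z * conj(z) = 27^2 + (-26)^2
Step 3: = 729 + 676 = 1405

1405


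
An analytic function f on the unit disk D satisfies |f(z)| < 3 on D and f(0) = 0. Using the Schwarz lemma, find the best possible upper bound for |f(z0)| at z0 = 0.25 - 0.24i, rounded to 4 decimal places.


Step 1: g = f/3 maps D -> D with g(0) = 0, so by the Schwarz lemma |g(z)| <= |z|, i.e. |f(z)| <= 3|z|; this is sharp (f(z) = 3z).
Step 2: |z0|^2 = 0.25^2 + (-0.24)^2 = 0.1201
Step 3: |z0| = sqrt(0.1201) = 0.346554
Step 4: Best bound = 3 * |z0| = 3 * 0.346554 = 1.0397

1.0397


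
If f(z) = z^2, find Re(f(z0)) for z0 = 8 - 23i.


Step 1: z0 = 8 - 23i
Step 2: z0^2 = 8^2 - (-23)^2 - 368i
Step 3: real part = 64 - 529 = -465

-465


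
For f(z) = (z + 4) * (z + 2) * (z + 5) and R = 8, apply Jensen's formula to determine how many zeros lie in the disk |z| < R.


Jensen's formula: (1/2pi)*integral log|f(Re^it)|dt = log|f(0)| + sum_{|a_k|<R} log(R/|a_k|)
Step 1: f(0) = 4 * 2 * 5 = 40
Step 2: log|f(0)| = log|-4| + log|-2| + log|-5| = 3.6889
Step 3: Zeros inside |z| < 8: -4, -2, -5
Step 4: Jensen sum = log(8/4) + log(8/2) + log(8/5) = 2.5494
Step 5: n(R) = number of terms in the Jensen sum = count of zeros inside |z| < 8 = 3

3


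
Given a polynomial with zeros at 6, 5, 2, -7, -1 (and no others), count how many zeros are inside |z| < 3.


Step 1: Check each root:
  z = 6: |6| = 6 >= 3
  z = 5: |5| = 5 >= 3
  z = 2: |2| = 2 < 3
  z = -7: |-7| = 7 >= 3
  z = -1: |-1| = 1 < 3
Step 2: Count = 2

2


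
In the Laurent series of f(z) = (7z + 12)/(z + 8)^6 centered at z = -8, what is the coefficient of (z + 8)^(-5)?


Step 1: Write the numerator in powers of (z + 8): 7z + 12 = 7(z + 8) + (7*(-8) + 12) = 7(z + 8) - 44
Step 2: Divide by (z + 8)^6: f(z) = -44(z + 8)^(-6) + 7(z + 8)^(-5)
Step 3: This finite sum is the Laurent series of f about z = -8.
Step 4: Coefficient of (z + 8)^(-5) = coefficient of (z + 8) in the re-centred numerator = 7

7


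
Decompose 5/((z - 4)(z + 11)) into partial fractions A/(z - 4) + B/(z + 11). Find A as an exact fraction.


Step 1: Multiply both sides by (z - 4) and set z = 4
Step 2: A = 5 / (4 + 11)
Step 3: A = 5 / 15
Step 4: A = 1/3

1/3


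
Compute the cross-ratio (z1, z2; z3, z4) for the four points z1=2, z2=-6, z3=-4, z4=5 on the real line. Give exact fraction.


Step 1: (z1-z3)(z2-z4) = 6 * (-11) = -66
Step 2: (z1-z4)(z2-z3) = (-3) * (-2) = 6
Step 3: Cross-ratio = -66/6 = -11

-11


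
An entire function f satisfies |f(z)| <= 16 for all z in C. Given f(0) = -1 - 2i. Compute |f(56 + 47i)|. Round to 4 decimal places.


Step 1: By Liouville's theorem, a bounded entire function is constant.
Step 2: f(z) = f(0) = -1 - 2i for all z.
Step 3: |f(w)| = |-1 - 2i| = sqrt(1 + 4)
Step 4: = 2.2361

2.2361


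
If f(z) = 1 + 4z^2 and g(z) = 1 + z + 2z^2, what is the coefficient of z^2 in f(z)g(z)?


Step 1: z^2 term in f*g comes from: (1)*(2z^2) + (0)*(z) + (4z^2)*(1)
Step 2: = 2 + 0 + 4
Step 3: = 6

6


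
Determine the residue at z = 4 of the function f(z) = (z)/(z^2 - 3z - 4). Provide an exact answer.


Step 1: Q(z) = z^2 - 3z - 4 = (z - 4)(z + 1)
Step 2: Q'(z) = 2z - 3
Step 3: Q'(4) = 5, P(4) = 4
Step 4: Res = P(4)/Q'(4) = 4/5 = 4/5

4/5


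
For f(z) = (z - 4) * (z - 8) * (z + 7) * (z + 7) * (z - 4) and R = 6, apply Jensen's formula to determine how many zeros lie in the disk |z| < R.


Jensen's formula: (1/2pi)*integral log|f(Re^it)|dt = log|f(0)| + sum_{|a_k|<R} log(R/|a_k|)
Step 1: f(0) = (-4) * (-8) * 7 * 7 * (-4) = -6272
Step 2: log|f(0)| = log|4| + log|8| + log|-7| + log|-7| + log|4| = 8.7439
Step 3: Zeros inside |z| < 6: 4, 4
Step 4: Jensen sum = log(6/4) + log(6/4) = 0.8109
Step 5: n(R) = number of terms in the Jensen sum = count of zeros inside |z| < 6 = 2

2


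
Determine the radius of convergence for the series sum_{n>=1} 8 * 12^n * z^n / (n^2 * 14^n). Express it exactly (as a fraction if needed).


Step 1: General term a_n = 8 * 12^n / (n^2 * 14^n)
Step 2: By the root test, |a_n|^(1/n) = 8^(1/n) * 12 / (n^(2/n) * 14) -> 12/14 as n -> infinity (since 8^(1/n) -> 1 and n^(2/n) -> 1)
Step 3: R = 1/lim|a_n|^(1/n) = 14/12 = 7/6

7/6


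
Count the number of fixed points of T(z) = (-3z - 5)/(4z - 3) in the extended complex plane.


Step 1: Fixed points satisfy T(z) = z
Step 2: 4z^2 + 5 = 0
Step 3: Discriminant = 0^2 - 4*4*5 = -80
Step 4: Number of fixed points = 2

2


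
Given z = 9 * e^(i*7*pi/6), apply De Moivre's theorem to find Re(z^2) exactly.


Step 1: By De Moivre's theorem, z^2 = 9^2 * e^(i*2*7*pi/6) = 81 * (cos(7*pi/3) + i*sin(7*pi/3))
Step 2: |z|^2 = 9^2 = 81
Step 3: Reduce the angle mod 2*pi: 7*pi/3 - 2*pi = pi/3
Step 4: cos(pi/3) = 1/2
Step 5: Re(z^2) = 81 * 1/2 = 81/2

81/2


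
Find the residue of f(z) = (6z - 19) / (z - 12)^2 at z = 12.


Step 1: Pole of order 2 at z = 12
Step 2: Res = lim d/dz [(z - 12)^2 * f(z)] as z -> 12
Step 3: (z - 12)^2 * f(z) = 6z - 19
Step 4: d/dz[6z - 19] = 6

6


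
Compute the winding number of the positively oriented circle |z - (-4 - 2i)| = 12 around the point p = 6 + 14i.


Step 1: Center c = (-4, -2), radius = 12
Step 2: |p - c|^2 = 10^2 + 16^2 = 356
Step 3: r^2 = 144
Step 4: |p-c| > r so winding number = 0

0


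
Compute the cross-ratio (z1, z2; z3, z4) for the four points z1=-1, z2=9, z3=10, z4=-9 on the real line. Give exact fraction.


Step 1: (z1-z3)(z2-z4) = (-11) * 18 = -198
Step 2: (z1-z4)(z2-z3) = 8 * (-1) = -8
Step 3: Cross-ratio = 198/8 = 99/4

99/4


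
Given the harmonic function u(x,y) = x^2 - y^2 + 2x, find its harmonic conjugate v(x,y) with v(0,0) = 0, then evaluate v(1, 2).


Step 1: v_x = -u_y = 2y + 0
Step 2: v_y = u_x = 2x + 2
Step 3: v = 2xy + 2y + C
Step 4: v(0,0) = 0 => C = 0
Step 5: v(1, 2) = 8

8


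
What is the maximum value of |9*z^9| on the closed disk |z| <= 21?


Step 1: On |z| = 21, |f(z)| = 9 * |z|^9 = 9 * 21^9
Step 2: By maximum modulus principle, maximum is on boundary.
Step 3: Maximum = 9 * 794280046581 = 7148520419229

7148520419229


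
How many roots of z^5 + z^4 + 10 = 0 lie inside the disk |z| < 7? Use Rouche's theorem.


Step 1: On |z| = 7 the three terms have sizes |z^5| = 7^5 = 16807, |z^4| = 7^4 = 2401, |10| = 10
Step 2: The dominant term is g(z) = z^5; let h(z) = z^4 + 10 so f = g + h
Step 3: On |z| = 7: |g| = 16807 and |h| <= 2401 + 10 = 2411
Step 4: Since 16807 > 2411, |h| < |g| on |z| = 7, so by Rouche f has the same number of zeros as g inside |z| < 7
Step 5: g(z) = z^5 has 5 zeros (all at the origin) inside |z| < 7. Answer = 5

5


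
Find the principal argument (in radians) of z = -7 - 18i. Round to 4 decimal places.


Step 1: z = -7 - 18i
Step 2: arg(z) = atan2(-18, -7)
Step 3: arg(z) = -1.9417

-1.9417


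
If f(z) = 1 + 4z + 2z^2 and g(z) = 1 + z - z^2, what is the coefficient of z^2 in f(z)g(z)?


Step 1: z^2 term in f*g comes from: (1)*(-z^2) + (4z)*(z) + (2z^2)*(1)
Step 2: = -1 + 4 + 2
Step 3: = 5

5


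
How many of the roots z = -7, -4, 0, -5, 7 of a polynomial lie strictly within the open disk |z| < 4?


Step 1: Check each root:
  z = -7: |-7| = 7 >= 4
  z = -4: |-4| = 4 >= 4
  z = 0: |0| = 0 < 4
  z = -5: |-5| = 5 >= 4
  z = 7: |7| = 7 >= 4
Step 2: Count = 1

1


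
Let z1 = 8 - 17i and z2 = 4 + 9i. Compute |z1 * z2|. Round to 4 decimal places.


Step 1: |z1| = sqrt(8^2 + (-17)^2) = sqrt(353)
Step 2: |z2| = sqrt(4^2 + 9^2) = sqrt(97)
Step 3: |z1*z2| = |z1|*|z2| = sqrt(353) * sqrt(97) = sqrt(353 * 97) = sqrt(34241)
Step 4: = 185.0432

185.0432


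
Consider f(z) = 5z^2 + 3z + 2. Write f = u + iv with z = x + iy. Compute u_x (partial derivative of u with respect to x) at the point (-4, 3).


Step 1: f(z) = 5(x+iy)^2 + 3(x+iy) + 2
Step 2: u = 5(x^2 - y^2) + 3x + 2
Step 3: u_x = 10x + 3
Step 4: At (-4, 3): u_x = -40 + 3 = -37

-37


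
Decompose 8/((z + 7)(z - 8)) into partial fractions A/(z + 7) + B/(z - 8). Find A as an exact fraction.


Step 1: Multiply both sides by (z + 7) and set z = -7
Step 2: A = 8 / (-7 - 8)
Step 3: A = 8 / (-15)
Step 4: A = -8/15

-8/15


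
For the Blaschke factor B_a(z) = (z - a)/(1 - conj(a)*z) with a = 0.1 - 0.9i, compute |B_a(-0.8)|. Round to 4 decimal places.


Step 1: Numerator z0 - a = -0.8 - (0.1 - 0.9i) = -0.9 + 0.9i
Step 2: Denominator 1 - conj(a)*z0 = 1 - (0.1 + 0.9i)*(-0.8) = 1.08 + 0.72i
Step 3: |z0 - a|^2 = (-0.9)^2 + 0.9^2 = 1.62; |1 - conj(a)*z0|^2 = 1.08^2 + 0.72^2 = 1.6848
Step 4: |B_a(-0.8)| = sqrt(1.62 / 1.6848) = sqrt(0.961538)
Step 5: = 0.9806

0.9806


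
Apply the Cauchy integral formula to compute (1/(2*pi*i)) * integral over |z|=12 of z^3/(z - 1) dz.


Step 1: f(z) = z^3, a = 1 is inside |z| = 12
Step 2: By Cauchy integral formula: (1/(2pi*i)) * integral = f(a)
Step 3: f(1) = 1^3 = 1

1


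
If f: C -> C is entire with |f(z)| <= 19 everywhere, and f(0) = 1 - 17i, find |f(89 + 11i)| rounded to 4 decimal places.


Step 1: By Liouville's theorem, a bounded entire function is constant.
Step 2: f(z) = f(0) = 1 - 17i for all z.
Step 3: |f(w)| = |1 - 17i| = sqrt(1 + 289)
Step 4: = 17.0294

17.0294


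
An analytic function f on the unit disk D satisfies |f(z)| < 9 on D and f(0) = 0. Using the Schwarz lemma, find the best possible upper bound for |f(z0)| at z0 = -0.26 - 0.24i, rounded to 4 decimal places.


Step 1: g = f/9 maps D -> D with g(0) = 0, so by the Schwarz lemma |g(z)| <= |z|, i.e. |f(z)| <= 9|z|; this is sharp (f(z) = 9z).
Step 2: |z0|^2 = (-0.26)^2 + (-0.24)^2 = 0.1252
Step 3: |z0| = sqrt(0.1252) = 0.353836
Step 4: Best bound = 9 * |z0| = 9 * 0.353836 = 3.1845

3.1845


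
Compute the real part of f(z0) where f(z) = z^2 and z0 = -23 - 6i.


Step 1: z0 = -23 - 6i
Step 2: z0^2 = (-23)^2 - (-6)^2 + 276i
Step 3: real part = 529 - 36 = 493

493


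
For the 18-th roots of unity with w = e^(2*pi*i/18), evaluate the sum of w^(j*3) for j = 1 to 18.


Step 1: The sum sum_{j=1}^{n} w^(k*j) equals n if n | k, else 0.
Step 2: Here n = 18, k = 3
Step 3: Does n divide k? 18 | 3 -> False
Step 4: Sum = 0

0


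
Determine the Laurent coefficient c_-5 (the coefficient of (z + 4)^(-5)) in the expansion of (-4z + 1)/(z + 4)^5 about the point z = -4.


Step 1: Write the numerator in powers of (z + 4): -4z + 1 = -4(z + 4) + (-4*(-4) + 1) = -4(z + 4) + 17
Step 2: Divide by (z + 4)^5: f(z) = 17(z + 4)^(-5) - 4(z + 4)^(-4)
Step 3: This finite sum is the Laurent series of f about z = -4.
Step 4: Coefficient of (z + 4)^(-5) = -4*(-4) + 1 = 17

17


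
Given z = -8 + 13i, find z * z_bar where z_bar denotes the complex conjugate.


Step 1: conj(z) = -8 - 13i
Step 2: z * conj(z) = (-8)^2 + 13^2
Step 3: = 64 + 169 = 233

233


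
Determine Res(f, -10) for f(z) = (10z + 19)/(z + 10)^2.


Step 1: Pole of order 2 at z = -10
Step 2: Res = lim d/dz [(z + 10)^2 * f(z)] as z -> -10
Step 3: (z + 10)^2 * f(z) = 10z + 19
Step 4: d/dz[10z + 19] = 10

10


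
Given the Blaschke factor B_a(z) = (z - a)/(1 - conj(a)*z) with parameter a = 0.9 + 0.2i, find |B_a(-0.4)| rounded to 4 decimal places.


Step 1: Numerator z0 - a = -0.4 - (0.9 + 0.2i) = -1.3 - 0.2i
Step 2: Denominator 1 - conj(a)*z0 = 1 - (0.9 - 0.2i)*(-0.4) = 1.36 - 0.08i
Step 3: |z0 - a|^2 = (-1.3)^2 + (-0.2)^2 = 1.73; |1 - conj(a)*z0|^2 = 1.36^2 + (-0.08)^2 = 1.856
Step 4: |B_a(-0.4)| = sqrt(1.73 / 1.856) = sqrt(0.932112)
Step 5: = 0.9655

0.9655


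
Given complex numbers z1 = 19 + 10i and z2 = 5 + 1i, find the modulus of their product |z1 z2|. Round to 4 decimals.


Step 1: |z1| = sqrt(19^2 + 10^2) = sqrt(461)
Step 2: |z2| = sqrt(5^2 + 1^2) = sqrt(26)
Step 3: |z1*z2| = |z1|*|z2| = sqrt(461) * sqrt(26) = sqrt(461 * 26) = sqrt(11986)
Step 4: = 109.4806

109.4806


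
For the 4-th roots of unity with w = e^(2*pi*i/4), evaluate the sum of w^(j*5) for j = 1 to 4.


Step 1: The sum sum_{j=1}^{n} w^(k*j) equals n if n | k, else 0.
Step 2: Here n = 4, k = 5
Step 3: Does n divide k? 4 | 5 -> False
Step 4: Sum = 0

0


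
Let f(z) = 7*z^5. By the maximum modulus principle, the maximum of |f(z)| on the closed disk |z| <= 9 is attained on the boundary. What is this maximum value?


Step 1: On |z| = 9, |f(z)| = 7 * |z|^5 = 7 * 9^5
Step 2: By maximum modulus principle, maximum is on boundary.
Step 3: Maximum = 7 * 59049 = 413343

413343


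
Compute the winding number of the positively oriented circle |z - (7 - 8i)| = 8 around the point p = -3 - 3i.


Step 1: Center c = (7, -8), radius = 8
Step 2: |p - c|^2 = (-10)^2 + 5^2 = 125
Step 3: r^2 = 64
Step 4: |p-c| > r so winding number = 0

0


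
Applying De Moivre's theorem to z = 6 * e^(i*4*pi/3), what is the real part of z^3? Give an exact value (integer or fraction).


Step 1: By De Moivre's theorem, z^3 = 6^3 * e^(i*3*4*pi/3) = 216 * (cos(4*pi) + i*sin(4*pi))
Step 2: |z|^3 = 6^3 = 216
Step 3: Reduce the angle mod 2*pi: 4*pi - 4*pi = 0
Step 4: cos(0) = 1
Step 5: Re(z^3) = 216 * 1 = 216

216


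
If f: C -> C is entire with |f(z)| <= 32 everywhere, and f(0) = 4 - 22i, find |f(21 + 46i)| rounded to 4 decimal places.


Step 1: By Liouville's theorem, a bounded entire function is constant.
Step 2: f(z) = f(0) = 4 - 22i for all z.
Step 3: |f(w)| = |4 - 22i| = sqrt(16 + 484)
Step 4: = 22.3607

22.3607


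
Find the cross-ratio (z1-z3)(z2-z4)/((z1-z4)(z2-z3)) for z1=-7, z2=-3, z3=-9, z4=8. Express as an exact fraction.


Step 1: (z1-z3)(z2-z4) = 2 * (-11) = -22
Step 2: (z1-z4)(z2-z3) = (-15) * 6 = -90
Step 3: Cross-ratio = 22/90 = 11/45

11/45


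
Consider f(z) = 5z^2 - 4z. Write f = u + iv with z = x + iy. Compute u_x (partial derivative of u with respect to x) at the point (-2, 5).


Step 1: f(z) = 5(x+iy)^2 - 4(x+iy) + 0
Step 2: u = 5(x^2 - y^2) - 4x + 0
Step 3: u_x = 10x - 4
Step 4: At (-2, 5): u_x = -20 - 4 = -24

-24


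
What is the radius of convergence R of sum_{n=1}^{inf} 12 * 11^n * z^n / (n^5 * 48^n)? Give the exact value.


Step 1: General term a_n = 12 * 11^n / (n^5 * 48^n)
Step 2: By the root test, |a_n|^(1/n) = 12^(1/n) * 11 / (n^(5/n) * 48) -> 11/48 as n -> infinity (since 12^(1/n) -> 1 and n^(5/n) -> 1)
Step 3: R = 1/lim|a_n|^(1/n) = 48/11

48/11


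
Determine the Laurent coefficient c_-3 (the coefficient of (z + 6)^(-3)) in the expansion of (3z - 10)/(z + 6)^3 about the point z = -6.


Step 1: Write the numerator in powers of (z + 6): 3z - 10 = 3(z + 6) + (3*(-6) - 10) = 3(z + 6) - 28
Step 2: Divide by (z + 6)^3: f(z) = -28(z + 6)^(-3) + 3(z + 6)^(-2)
Step 3: This finite sum is the Laurent series of f about z = -6.
Step 4: Coefficient of (z + 6)^(-3) = 3*(-6) - 10 = -28

-28


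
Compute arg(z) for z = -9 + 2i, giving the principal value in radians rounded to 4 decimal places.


Step 1: z = -9 + 2i
Step 2: arg(z) = atan2(2, -9)
Step 3: arg(z) = 2.9229

2.9229


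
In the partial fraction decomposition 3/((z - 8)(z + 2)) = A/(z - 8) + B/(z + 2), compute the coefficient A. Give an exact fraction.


Step 1: Multiply both sides by (z - 8) and set z = 8
Step 2: A = 3 / (8 + 2)
Step 3: A = 3 / 10
Step 4: A = 3/10

3/10


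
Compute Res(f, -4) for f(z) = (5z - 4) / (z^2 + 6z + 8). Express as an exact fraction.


Step 1: Q(z) = z^2 + 6z + 8 = (z + 4)(z + 2)
Step 2: Q'(z) = 2z + 6
Step 3: Q'(-4) = -2, P(-4) = -24
Step 4: Res = P(-4)/Q'(-4) = -24/(-2) = 12

12


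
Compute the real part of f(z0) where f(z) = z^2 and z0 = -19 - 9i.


Step 1: z0 = -19 - 9i
Step 2: z0^2 = (-19)^2 - (-9)^2 + 342i
Step 3: real part = 361 - 81 = 280

280


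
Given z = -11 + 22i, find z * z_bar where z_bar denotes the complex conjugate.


Step 1: conj(z) = -11 - 22i
Step 2: z * conj(z) = (-11)^2 + 22^2
Step 3: = 121 + 484 = 605

605


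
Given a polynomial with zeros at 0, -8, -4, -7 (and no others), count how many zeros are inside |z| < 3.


Step 1: Check each root:
  z = 0: |0| = 0 < 3
  z = -8: |-8| = 8 >= 3
  z = -4: |-4| = 4 >= 3
  z = -7: |-7| = 7 >= 3
Step 2: Count = 1

1


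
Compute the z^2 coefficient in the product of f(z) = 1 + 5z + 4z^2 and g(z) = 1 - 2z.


Step 1: z^2 term in f*g comes from: (1)*(0) + (5z)*(-2z) + (4z^2)*(1)
Step 2: = 0 - 10 + 4
Step 3: = -6

-6


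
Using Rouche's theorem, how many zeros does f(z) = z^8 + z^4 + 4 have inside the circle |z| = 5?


Step 1: On |z| = 5 the three terms have sizes |z^8| = 5^8 = 390625, |z^4| = 5^4 = 625, |4| = 4
Step 2: The dominant term is g(z) = z^8; let h(z) = z^4 + 4 so f = g + h
Step 3: On |z| = 5: |g| = 390625 and |h| <= 625 + 4 = 629
Step 4: Since 390625 > 629, |h| < |g| on |z| = 5, so by Rouche f has the same number of zeros as g inside |z| < 5
Step 5: g(z) = z^8 has 8 zeros (all at the origin) inside |z| < 5. Answer = 8

8


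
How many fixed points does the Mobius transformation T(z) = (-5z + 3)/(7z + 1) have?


Step 1: Fixed points satisfy T(z) = z
Step 2: 7z^2 + 6z - 3 = 0
Step 3: Discriminant = 6^2 - 4*7*(-3) = 120
Step 4: Number of fixed points = 2

2


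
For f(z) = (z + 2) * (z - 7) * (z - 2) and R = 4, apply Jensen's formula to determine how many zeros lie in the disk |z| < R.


Jensen's formula: (1/2pi)*integral log|f(Re^it)|dt = log|f(0)| + sum_{|a_k|<R} log(R/|a_k|)
Step 1: f(0) = 2 * (-7) * (-2) = 28
Step 2: log|f(0)| = log|-2| + log|7| + log|2| = 3.3322
Step 3: Zeros inside |z| < 4: -2, 2
Step 4: Jensen sum = log(4/2) + log(4/2) = 1.3863
Step 5: n(R) = number of terms in the Jensen sum = count of zeros inside |z| < 4 = 2

2
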